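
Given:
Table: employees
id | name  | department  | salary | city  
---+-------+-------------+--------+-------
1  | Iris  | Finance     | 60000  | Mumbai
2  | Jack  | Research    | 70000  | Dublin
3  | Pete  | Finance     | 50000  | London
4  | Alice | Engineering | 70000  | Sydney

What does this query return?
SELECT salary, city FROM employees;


Projecting columns: salary, city

4 rows:
60000, Mumbai
70000, Dublin
50000, London
70000, Sydney


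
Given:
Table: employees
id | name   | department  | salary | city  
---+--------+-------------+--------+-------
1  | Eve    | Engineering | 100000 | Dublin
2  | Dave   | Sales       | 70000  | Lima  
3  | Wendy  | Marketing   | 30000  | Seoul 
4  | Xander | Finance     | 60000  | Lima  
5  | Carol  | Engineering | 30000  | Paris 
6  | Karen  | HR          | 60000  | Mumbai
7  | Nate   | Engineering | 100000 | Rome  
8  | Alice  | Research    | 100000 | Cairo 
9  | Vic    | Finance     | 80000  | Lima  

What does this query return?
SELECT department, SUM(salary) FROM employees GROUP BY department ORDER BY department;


Summing salary within each department:
  Engineering: 100000 + 30000 + 100000 = 230000
  Finance: 60000 + 80000 = 140000
  HR: 60000 = 60000
  Marketing: 30000 = 30000
  Research: 100000 = 100000
  Sales: 70000 = 70000


6 groups:
Engineering, 230000
Finance, 140000
HR, 60000
Marketing, 30000
Research, 100000
Sales, 70000


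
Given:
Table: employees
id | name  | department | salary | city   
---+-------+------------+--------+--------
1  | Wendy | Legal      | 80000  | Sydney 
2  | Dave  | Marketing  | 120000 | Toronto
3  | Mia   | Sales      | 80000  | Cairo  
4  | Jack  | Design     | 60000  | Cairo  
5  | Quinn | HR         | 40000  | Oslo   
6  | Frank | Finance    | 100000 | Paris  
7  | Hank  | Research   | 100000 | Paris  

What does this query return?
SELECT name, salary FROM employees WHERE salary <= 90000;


Filtering: salary <= 90000
Matching: 4 rows

4 rows:
Wendy, 80000
Mia, 80000
Jack, 60000
Quinn, 40000


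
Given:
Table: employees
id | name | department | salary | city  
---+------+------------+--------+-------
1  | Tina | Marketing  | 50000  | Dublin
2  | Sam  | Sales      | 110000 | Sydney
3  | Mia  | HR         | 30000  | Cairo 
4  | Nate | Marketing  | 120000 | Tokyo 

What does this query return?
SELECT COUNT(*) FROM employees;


COUNT(*) counts all rows

4


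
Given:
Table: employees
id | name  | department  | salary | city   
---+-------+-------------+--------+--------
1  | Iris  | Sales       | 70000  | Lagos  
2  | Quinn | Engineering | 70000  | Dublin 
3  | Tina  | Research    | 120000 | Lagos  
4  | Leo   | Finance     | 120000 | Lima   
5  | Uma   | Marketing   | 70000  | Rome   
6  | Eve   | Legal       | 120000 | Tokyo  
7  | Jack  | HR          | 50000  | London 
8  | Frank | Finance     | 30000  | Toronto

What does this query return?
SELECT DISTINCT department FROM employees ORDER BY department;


All 'department' values (row order): Sales, Engineering, Research, Finance, Marketing, Legal, HR, Finance
Removing duplicates leaves 7 unique value(s).

7 values:
Engineering
Finance
HR
Legal
Marketing
Research
Sales


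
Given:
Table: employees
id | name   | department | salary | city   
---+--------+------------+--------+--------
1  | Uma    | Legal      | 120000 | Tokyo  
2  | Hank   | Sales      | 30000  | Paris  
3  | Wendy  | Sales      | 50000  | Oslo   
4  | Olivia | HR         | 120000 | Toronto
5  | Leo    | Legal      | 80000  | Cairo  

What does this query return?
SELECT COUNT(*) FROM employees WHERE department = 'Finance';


Counting rows where department = 'Finance'


0


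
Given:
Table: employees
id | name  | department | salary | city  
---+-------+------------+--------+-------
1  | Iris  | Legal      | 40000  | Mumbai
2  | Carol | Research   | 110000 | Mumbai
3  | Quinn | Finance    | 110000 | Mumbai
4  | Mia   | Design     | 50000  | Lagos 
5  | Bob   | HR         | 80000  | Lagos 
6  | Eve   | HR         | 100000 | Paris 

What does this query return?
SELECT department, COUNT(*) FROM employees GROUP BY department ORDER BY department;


Assigning each row to its department group:
  Iris -> Legal
  Carol -> Research
  Quinn -> Finance
  Mia -> Design
  Bob -> HR
  Eve -> HR


5 groups:
Design, 1
Finance, 1
HR, 2
Legal, 1
Research, 1


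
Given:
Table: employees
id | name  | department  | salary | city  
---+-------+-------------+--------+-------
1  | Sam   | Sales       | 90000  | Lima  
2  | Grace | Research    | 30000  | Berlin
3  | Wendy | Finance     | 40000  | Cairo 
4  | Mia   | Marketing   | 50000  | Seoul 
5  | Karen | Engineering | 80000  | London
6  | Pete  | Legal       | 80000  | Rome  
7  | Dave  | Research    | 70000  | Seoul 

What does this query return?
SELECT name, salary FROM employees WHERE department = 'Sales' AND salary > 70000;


Filtering: department = 'Sales' AND salary > 70000
Matching: 1 rows

1 rows:
Sam, 90000


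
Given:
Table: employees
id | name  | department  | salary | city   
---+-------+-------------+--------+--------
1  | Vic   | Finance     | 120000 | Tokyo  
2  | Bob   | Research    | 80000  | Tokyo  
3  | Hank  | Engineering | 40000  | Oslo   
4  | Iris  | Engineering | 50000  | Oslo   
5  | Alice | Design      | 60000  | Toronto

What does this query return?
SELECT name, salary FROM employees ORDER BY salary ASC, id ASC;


Sorting by salary ASC, then id ASC for ties

5 rows:
Hank, 40000
Iris, 50000
Alice, 60000
Bob, 80000
Vic, 120000


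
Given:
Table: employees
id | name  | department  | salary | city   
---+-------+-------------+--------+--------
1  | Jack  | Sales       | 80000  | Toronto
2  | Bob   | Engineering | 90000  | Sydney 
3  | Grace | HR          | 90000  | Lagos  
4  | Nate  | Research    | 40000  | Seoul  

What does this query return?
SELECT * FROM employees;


SELECT * returns all 4 rows with all columns

4 rows:
1, Jack, Sales, 80000, Toronto
2, Bob, Engineering, 90000, Sydney
3, Grace, HR, 90000, Lagos
4, Nate, Research, 40000, Seoul


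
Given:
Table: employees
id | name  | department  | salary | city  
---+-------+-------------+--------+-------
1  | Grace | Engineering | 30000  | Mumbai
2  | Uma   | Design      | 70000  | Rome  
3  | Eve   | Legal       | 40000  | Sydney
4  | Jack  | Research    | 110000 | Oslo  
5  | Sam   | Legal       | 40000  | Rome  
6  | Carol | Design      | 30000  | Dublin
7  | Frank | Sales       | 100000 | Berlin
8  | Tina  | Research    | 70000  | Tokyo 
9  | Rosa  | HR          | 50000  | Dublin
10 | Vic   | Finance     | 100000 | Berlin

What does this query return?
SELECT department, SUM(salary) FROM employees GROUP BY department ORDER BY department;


Summing salary within each department:
  Design: 70000 + 30000 = 100000
  Engineering: 30000 = 30000
  Finance: 100000 = 100000
  HR: 50000 = 50000
  Legal: 40000 + 40000 = 80000
  Research: 110000 + 70000 = 180000
  Sales: 100000 = 100000


7 groups:
Design, 100000
Engineering, 30000
Finance, 100000
HR, 50000
Legal, 80000
Research, 180000
Sales, 100000


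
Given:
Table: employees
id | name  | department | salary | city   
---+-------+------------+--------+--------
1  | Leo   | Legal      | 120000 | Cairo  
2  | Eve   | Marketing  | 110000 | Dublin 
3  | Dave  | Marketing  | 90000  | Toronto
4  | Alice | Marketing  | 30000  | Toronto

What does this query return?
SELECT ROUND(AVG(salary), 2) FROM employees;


SUM(salary) = 350000
COUNT = 4
ROUND(AVG, 2) = ROUND(350000 / 4, 2) = 87500.0

87500.0


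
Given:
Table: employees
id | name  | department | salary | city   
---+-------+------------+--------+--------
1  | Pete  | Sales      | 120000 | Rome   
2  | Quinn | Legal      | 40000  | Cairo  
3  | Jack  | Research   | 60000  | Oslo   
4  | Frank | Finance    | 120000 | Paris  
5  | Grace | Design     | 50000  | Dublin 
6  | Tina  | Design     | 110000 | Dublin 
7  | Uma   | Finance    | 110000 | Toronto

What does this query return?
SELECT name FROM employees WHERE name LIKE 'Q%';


LIKE 'Q%' matches names starting with 'Q'
Matching: 1

1 rows:
Quinn


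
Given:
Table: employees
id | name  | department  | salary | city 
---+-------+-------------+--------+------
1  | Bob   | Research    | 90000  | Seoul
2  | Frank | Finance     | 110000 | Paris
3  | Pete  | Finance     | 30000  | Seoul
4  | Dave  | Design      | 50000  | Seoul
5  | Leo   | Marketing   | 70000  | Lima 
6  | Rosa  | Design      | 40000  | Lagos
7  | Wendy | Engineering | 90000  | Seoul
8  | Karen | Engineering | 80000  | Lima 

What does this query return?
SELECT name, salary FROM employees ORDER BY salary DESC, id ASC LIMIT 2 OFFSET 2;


Sort by salary DESC (id ASC tiebreak), then skip 2 and take 2
Rows 3 through 4

2 rows:
Wendy, 90000
Karen, 80000


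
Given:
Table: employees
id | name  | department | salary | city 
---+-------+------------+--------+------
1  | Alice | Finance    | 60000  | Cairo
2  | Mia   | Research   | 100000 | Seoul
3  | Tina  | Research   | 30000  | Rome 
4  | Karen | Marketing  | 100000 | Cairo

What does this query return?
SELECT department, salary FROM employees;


Projecting columns: department, salary

4 rows:
Finance, 60000
Research, 100000
Research, 30000
Marketing, 100000


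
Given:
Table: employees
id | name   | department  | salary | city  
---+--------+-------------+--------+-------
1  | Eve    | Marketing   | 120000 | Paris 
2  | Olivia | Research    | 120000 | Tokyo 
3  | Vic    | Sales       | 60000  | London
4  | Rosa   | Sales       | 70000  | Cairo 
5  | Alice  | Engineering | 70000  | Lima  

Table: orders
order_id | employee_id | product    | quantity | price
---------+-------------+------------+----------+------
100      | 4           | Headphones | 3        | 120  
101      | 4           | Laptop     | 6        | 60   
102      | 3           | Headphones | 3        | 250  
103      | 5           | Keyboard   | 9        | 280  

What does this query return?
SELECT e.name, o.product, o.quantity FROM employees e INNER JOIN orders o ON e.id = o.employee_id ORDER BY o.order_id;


Joining employees.id = orders.employee_id:
  employee Rosa (id=4) -> order Headphones
  employee Rosa (id=4) -> order Laptop
  employee Vic (id=3) -> order Headphones
  employee Alice (id=5) -> order Keyboard


4 rows:
Rosa, Headphones, 3
Rosa, Laptop, 6
Vic, Headphones, 3
Alice, Keyboard, 9


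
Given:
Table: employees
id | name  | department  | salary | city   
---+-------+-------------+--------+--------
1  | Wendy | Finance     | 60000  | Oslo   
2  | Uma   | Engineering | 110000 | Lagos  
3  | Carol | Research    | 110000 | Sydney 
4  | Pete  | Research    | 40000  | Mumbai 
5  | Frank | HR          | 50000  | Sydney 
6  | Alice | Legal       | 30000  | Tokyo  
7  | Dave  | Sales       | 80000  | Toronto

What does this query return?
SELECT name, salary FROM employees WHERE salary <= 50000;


Filtering: salary <= 50000
Matching: 3 rows

3 rows:
Pete, 40000
Frank, 50000
Alice, 30000


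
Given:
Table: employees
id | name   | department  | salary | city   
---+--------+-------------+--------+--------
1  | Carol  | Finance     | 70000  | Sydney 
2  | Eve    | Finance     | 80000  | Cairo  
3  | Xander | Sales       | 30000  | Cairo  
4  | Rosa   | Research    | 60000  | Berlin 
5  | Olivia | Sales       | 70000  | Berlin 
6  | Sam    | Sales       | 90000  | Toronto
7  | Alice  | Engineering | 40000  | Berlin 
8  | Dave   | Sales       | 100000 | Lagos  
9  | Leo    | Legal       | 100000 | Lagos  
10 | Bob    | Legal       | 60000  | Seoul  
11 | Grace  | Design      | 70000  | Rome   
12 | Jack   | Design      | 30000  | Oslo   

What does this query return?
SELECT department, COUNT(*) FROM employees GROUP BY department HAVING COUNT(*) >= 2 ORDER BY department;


Groups with count >= 2:
  Design: 2 -> PASS
  Finance: 2 -> PASS
  Legal: 2 -> PASS
  Sales: 4 -> PASS
  Engineering: 1 -> filtered out
  Research: 1 -> filtered out


4 groups:
Design, 2
Finance, 2
Legal, 2
Sales, 4


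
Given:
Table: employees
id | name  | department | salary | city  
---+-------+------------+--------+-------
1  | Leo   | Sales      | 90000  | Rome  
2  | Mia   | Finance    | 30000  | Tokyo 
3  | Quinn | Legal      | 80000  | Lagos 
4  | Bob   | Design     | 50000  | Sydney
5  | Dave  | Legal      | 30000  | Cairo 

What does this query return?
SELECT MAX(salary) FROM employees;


Salaries: 90000, 30000, 80000, 50000, 30000
MAX = 90000

90000


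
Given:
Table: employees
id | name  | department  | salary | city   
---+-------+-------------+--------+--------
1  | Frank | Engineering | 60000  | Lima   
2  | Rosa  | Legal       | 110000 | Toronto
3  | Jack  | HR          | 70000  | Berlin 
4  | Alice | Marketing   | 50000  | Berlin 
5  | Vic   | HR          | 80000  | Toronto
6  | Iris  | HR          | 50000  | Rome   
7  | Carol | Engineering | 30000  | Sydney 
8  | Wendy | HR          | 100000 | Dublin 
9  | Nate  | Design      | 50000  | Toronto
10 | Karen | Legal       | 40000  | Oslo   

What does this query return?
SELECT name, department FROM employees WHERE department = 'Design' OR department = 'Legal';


Filtering: department = 'Design' OR 'Legal'
Matching: 3 rows

3 rows:
Rosa, Legal
Nate, Design
Karen, Legal


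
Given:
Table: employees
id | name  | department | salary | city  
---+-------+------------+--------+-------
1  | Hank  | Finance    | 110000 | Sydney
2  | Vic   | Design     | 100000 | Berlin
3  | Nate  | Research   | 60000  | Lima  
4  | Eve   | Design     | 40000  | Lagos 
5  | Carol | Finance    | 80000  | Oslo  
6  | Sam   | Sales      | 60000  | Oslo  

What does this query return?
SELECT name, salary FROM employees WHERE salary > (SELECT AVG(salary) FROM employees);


Subquery: AVG(salary) = 75000.0
Filtering: salary > 75000.0
  Hank (110000) -> MATCH
  Vic (100000) -> MATCH
  Carol (80000) -> MATCH


3 rows:
Hank, 110000
Vic, 100000
Carol, 80000


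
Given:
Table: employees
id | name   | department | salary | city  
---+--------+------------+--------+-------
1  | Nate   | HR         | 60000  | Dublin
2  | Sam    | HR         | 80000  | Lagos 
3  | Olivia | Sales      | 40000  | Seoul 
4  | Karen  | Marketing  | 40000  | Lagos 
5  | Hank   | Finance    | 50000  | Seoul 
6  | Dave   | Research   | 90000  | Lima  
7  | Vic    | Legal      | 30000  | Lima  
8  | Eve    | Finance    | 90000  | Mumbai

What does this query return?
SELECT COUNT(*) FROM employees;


COUNT(*) counts all rows

8


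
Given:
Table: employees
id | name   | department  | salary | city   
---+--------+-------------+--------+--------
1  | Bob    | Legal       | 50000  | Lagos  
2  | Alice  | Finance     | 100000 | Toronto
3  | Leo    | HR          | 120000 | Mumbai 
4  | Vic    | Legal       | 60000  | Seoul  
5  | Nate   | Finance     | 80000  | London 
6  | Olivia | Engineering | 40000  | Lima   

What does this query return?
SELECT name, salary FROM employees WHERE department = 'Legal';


Filtering: department = 'Legal'
Matching rows: 2

2 rows:
Bob, 50000
Vic, 60000


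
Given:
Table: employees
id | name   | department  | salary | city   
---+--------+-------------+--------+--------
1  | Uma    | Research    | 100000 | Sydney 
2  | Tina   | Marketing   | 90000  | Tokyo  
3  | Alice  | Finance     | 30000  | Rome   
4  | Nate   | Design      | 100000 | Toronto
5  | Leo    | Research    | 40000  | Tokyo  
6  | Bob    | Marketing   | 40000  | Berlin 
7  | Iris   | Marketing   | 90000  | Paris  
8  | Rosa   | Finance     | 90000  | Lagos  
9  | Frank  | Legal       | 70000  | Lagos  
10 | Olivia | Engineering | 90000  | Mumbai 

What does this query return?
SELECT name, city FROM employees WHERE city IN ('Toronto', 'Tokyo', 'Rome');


Filtering: city IN ('Toronto', 'Tokyo', 'Rome')
Matching: 4 rows

4 rows:
Tina, Tokyo
Alice, Rome
Nate, Toronto
Leo, Tokyo


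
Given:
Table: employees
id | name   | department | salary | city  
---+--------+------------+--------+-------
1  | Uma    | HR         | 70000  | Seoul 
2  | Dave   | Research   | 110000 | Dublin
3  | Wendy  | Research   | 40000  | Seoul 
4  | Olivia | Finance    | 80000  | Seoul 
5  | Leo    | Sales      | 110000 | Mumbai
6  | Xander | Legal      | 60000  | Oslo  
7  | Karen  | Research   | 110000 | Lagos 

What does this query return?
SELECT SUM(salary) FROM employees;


SUM(salary) = 70000 + 110000 + 40000 + 80000 + 110000 + 60000 + 110000 = 580000

580000


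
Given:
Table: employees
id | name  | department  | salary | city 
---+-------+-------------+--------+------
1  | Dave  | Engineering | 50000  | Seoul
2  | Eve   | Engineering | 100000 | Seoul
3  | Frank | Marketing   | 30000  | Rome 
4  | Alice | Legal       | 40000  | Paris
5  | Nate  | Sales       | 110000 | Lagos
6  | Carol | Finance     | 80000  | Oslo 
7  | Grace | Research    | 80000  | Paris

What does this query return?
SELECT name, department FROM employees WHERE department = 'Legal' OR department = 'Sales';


Filtering: department = 'Legal' OR 'Sales'
Matching: 2 rows

2 rows:
Alice, Legal
Nate, Sales


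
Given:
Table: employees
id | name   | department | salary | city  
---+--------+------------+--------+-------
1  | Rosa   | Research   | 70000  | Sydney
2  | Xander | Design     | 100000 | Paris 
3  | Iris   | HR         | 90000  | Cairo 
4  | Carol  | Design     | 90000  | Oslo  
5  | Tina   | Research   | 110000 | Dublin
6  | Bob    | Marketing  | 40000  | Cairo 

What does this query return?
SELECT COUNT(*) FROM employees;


COUNT(*) counts all rows

6


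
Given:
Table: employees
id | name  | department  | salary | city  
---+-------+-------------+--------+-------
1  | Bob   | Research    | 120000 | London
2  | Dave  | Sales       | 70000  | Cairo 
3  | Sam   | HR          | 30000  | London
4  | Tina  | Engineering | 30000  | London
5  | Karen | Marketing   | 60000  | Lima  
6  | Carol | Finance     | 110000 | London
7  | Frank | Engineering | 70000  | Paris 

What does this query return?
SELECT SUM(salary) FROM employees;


SUM(salary) = 120000 + 70000 + 30000 + 30000 + 60000 + 110000 + 70000 = 490000

490000


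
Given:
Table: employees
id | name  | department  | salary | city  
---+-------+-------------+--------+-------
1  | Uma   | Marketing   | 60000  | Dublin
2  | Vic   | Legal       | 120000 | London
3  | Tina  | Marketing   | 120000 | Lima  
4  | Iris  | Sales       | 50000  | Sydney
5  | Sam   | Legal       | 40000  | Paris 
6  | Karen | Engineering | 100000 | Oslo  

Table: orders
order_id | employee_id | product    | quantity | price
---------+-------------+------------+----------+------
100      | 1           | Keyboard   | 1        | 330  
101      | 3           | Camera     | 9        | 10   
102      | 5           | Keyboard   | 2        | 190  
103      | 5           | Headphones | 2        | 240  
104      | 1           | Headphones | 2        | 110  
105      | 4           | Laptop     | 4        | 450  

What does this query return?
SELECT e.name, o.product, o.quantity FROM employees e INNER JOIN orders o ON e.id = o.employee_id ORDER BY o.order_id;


Joining employees.id = orders.employee_id:
  employee Uma (id=1) -> order Keyboard
  employee Tina (id=3) -> order Camera
  employee Sam (id=5) -> order Keyboard
  employee Sam (id=5) -> order Headphones
  employee Uma (id=1) -> order Headphones
  employee Iris (id=4) -> order Laptop


6 rows:
Uma, Keyboard, 1
Tina, Camera, 9
Sam, Keyboard, 2
Sam, Headphones, 2
Uma, Headphones, 2
Iris, Laptop, 4


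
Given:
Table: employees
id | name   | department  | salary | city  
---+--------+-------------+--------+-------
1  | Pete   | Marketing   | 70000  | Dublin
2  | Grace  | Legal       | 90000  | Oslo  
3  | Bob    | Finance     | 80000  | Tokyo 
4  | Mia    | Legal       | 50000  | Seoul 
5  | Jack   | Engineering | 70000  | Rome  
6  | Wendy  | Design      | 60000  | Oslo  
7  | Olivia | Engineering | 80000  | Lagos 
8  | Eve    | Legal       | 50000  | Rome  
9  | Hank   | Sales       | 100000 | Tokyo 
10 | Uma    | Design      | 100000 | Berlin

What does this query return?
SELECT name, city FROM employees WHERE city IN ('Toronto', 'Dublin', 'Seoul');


Filtering: city IN ('Toronto', 'Dublin', 'Seoul')
Matching: 2 rows

2 rows:
Pete, Dublin
Mia, Seoul


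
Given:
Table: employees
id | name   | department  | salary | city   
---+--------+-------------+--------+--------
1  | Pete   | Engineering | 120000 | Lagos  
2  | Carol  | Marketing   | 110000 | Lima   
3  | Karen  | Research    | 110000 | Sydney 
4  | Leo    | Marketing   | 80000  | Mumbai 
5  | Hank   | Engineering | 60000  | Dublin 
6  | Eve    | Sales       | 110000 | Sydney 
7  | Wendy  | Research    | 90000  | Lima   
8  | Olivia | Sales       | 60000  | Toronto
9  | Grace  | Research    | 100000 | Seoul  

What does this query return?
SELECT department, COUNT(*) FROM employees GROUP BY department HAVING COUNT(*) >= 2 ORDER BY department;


Groups with count >= 2:
  Engineering: 2 -> PASS
  Marketing: 2 -> PASS
  Research: 3 -> PASS
  Sales: 2 -> PASS


4 groups:
Engineering, 2
Marketing, 2
Research, 3
Sales, 2


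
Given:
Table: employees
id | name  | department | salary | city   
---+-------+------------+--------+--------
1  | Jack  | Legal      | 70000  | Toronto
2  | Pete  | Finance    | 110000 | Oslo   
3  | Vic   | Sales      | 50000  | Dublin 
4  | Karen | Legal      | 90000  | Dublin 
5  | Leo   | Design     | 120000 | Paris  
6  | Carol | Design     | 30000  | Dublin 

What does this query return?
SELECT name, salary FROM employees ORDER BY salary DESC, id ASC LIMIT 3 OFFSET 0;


Sort by salary DESC (id ASC tiebreak), then skip 0 and take 3
Rows 1 through 3

3 rows:
Leo, 120000
Pete, 110000
Karen, 90000


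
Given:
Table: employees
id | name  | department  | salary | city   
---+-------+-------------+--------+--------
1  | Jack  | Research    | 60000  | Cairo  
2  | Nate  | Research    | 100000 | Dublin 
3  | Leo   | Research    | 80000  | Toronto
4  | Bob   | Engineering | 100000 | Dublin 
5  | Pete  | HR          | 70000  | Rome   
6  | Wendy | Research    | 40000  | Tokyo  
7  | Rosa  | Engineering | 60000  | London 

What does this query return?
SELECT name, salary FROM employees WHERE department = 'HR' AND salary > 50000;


Filtering: department = 'HR' AND salary > 50000
Matching: 1 rows

1 rows:
Pete, 70000


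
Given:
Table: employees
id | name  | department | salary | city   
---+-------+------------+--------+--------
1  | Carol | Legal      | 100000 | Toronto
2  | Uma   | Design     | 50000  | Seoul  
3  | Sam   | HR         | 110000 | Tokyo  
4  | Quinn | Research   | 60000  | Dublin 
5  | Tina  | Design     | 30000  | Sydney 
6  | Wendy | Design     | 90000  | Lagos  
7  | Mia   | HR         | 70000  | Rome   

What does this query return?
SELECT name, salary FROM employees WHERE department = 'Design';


Filtering: department = 'Design'
Matching rows: 3

3 rows:
Uma, 50000
Tina, 30000
Wendy, 90000


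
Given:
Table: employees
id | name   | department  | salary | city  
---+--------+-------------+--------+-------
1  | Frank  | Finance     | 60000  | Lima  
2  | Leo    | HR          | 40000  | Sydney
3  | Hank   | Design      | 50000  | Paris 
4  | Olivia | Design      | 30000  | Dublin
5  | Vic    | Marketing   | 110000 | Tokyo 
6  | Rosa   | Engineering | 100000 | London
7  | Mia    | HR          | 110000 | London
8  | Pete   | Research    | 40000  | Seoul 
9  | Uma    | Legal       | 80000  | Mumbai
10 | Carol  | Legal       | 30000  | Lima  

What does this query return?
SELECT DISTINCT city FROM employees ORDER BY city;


All 'city' values (row order): Lima, Sydney, Paris, Dublin, Tokyo, London, London, Seoul, Mumbai, Lima
Removing duplicates leaves 8 unique value(s).

8 values:
Dublin
Lima
London
Mumbai
Paris
Seoul
Sydney
Tokyo


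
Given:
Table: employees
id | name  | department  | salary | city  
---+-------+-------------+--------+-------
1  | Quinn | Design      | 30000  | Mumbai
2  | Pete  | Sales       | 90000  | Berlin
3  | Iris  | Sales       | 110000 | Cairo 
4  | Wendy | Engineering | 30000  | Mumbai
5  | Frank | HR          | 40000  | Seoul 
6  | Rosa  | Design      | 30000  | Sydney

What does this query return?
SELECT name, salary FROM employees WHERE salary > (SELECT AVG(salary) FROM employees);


Subquery: AVG(salary) = 55000.0
Filtering: salary > 55000.0
  Pete (90000) -> MATCH
  Iris (110000) -> MATCH


2 rows:
Pete, 90000
Iris, 110000


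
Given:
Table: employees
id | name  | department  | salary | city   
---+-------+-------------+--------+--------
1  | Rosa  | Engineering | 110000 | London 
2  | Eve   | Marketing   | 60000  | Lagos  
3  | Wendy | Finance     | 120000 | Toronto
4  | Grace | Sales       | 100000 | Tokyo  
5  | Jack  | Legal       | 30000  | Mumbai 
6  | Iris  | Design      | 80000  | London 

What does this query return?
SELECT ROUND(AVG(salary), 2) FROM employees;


SUM(salary) = 500000
COUNT = 6
ROUND(AVG, 2) = ROUND(500000 / 6, 2) = 83333.33

83333.33


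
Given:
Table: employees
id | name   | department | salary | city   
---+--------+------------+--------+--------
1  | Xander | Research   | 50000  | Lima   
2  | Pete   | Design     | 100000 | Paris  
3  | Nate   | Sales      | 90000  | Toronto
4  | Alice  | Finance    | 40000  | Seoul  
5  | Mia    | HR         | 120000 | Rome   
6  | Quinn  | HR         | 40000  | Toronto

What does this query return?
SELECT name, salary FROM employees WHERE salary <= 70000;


Filtering: salary <= 70000
Matching: 3 rows

3 rows:
Xander, 50000
Alice, 40000
Quinn, 40000


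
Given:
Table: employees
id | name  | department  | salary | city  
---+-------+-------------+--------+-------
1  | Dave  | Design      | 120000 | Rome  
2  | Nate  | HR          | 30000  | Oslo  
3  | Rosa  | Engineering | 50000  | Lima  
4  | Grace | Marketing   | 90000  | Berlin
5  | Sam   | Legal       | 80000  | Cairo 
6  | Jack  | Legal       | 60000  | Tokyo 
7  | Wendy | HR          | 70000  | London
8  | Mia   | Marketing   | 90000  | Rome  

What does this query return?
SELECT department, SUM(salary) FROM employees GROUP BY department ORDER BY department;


Summing salary within each department:
  Design: 120000 = 120000
  Engineering: 50000 = 50000
  HR: 30000 + 70000 = 100000
  Legal: 80000 + 60000 = 140000
  Marketing: 90000 + 90000 = 180000


5 groups:
Design, 120000
Engineering, 50000
HR, 100000
Legal, 140000
Marketing, 180000


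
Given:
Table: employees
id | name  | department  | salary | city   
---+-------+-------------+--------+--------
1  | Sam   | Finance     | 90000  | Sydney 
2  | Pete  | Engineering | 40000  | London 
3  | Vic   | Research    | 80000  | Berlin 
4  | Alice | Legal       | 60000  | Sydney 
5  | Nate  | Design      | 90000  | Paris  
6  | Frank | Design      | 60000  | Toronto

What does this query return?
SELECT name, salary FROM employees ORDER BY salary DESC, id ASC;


Sorting by salary DESC, then id ASC for ties

6 rows:
Sam, 90000
Nate, 90000
Vic, 80000
Alice, 60000
Frank, 60000
Pete, 40000


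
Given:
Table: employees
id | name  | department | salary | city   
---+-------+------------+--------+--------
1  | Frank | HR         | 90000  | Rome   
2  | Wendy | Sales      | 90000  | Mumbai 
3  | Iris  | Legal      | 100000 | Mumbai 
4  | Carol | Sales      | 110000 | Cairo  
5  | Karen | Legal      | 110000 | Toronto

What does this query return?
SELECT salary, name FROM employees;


Projecting columns: salary, name

5 rows:
90000, Frank
90000, Wendy
100000, Iris
110000, Carol
110000, Karen


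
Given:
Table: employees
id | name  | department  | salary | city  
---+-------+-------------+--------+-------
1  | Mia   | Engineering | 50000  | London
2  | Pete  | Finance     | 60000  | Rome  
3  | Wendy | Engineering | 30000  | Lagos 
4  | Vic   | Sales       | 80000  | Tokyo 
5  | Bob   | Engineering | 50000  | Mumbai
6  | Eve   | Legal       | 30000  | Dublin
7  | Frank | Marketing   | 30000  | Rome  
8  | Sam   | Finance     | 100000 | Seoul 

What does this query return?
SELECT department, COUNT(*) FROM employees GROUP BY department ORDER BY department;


Assigning each row to its department group:
  Mia -> Engineering
  Pete -> Finance
  Wendy -> Engineering
  Vic -> Sales
  Bob -> Engineering
  Eve -> Legal
  Frank -> Marketing
  Sam -> Finance


5 groups:
Engineering, 3
Finance, 2
Legal, 1
Marketing, 1
Sales, 1


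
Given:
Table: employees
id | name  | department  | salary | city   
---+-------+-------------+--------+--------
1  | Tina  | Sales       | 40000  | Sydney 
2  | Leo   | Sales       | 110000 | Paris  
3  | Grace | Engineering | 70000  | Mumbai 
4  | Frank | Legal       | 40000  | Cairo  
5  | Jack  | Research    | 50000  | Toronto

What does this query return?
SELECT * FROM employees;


SELECT * returns all 5 rows with all columns

5 rows:
1, Tina, Sales, 40000, Sydney
2, Leo, Sales, 110000, Paris
3, Grace, Engineering, 70000, Mumbai
4, Frank, Legal, 40000, Cairo
5, Jack, Research, 50000, Toronto


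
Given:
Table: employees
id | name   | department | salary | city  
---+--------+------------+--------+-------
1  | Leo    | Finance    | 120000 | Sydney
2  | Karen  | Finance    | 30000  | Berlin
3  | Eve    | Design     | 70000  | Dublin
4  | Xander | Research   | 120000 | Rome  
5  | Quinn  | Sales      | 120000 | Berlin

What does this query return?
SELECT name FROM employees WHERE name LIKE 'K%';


LIKE 'K%' matches names starting with 'K'
Matching: 1

1 rows:
Karen


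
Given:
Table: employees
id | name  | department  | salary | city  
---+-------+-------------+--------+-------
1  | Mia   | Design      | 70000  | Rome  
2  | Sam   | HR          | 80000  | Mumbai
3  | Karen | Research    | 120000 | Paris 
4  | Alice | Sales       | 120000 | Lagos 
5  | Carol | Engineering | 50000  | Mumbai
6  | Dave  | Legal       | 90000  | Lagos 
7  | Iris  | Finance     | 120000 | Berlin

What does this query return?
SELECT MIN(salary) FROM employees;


Salaries: 70000, 80000, 120000, 120000, 50000, 90000, 120000
MIN = 50000

50000


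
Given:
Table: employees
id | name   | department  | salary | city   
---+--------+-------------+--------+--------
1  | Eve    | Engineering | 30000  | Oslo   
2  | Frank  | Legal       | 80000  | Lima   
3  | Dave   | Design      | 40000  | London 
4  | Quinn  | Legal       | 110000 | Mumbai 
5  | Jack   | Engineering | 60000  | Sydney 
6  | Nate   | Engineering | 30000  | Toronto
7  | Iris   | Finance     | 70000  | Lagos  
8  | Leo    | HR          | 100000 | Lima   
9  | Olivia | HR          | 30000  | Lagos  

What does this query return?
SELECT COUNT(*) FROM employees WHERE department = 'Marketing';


Counting rows where department = 'Marketing'


0


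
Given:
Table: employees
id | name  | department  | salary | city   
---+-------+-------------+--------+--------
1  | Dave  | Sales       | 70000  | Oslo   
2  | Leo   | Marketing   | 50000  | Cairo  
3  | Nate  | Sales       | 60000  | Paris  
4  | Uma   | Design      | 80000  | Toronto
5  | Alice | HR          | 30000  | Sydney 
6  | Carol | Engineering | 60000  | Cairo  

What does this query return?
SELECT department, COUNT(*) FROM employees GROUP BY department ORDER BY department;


Assigning each row to its department group:
  Dave -> Sales
  Leo -> Marketing
  Nate -> Sales
  Uma -> Design
  Alice -> HR
  Carol -> Engineering


5 groups:
Design, 1
Engineering, 1
HR, 1
Marketing, 1
Sales, 2


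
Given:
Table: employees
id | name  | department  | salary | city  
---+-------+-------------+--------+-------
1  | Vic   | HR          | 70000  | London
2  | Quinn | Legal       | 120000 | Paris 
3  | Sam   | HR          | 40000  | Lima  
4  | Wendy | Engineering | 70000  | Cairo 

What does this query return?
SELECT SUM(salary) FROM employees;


SUM(salary) = 70000 + 120000 + 40000 + 70000 = 300000

300000


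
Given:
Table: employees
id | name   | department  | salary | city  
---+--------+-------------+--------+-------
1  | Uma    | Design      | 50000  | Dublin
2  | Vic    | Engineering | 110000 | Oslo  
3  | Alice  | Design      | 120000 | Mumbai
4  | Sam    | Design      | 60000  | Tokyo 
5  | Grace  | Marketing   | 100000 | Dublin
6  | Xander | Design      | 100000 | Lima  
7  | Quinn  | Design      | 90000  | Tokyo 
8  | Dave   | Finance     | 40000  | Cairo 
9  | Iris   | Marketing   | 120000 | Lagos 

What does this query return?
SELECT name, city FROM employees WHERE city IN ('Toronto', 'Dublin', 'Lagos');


Filtering: city IN ('Toronto', 'Dublin', 'Lagos')
Matching: 3 rows

3 rows:
Uma, Dublin
Grace, Dublin
Iris, Lagos


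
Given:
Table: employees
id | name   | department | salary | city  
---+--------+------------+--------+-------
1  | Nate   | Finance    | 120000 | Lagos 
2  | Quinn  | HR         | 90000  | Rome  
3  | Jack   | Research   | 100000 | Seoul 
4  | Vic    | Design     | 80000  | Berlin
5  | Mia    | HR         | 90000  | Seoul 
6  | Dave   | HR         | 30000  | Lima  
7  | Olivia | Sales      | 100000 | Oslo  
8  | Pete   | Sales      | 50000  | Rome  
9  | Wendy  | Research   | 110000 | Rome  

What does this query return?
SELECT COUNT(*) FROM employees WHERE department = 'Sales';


Counting rows where department = 'Sales'
  Olivia -> MATCH
  Pete -> MATCH


2


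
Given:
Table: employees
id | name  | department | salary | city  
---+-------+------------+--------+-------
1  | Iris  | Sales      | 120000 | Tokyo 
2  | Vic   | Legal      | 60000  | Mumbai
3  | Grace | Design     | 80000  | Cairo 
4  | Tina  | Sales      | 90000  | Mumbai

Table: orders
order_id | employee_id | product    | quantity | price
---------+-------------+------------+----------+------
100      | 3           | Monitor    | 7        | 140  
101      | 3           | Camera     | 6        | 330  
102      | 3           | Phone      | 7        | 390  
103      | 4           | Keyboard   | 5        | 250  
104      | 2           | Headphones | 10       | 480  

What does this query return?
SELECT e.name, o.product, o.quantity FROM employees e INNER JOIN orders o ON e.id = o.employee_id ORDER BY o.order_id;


Joining employees.id = orders.employee_id:
  employee Grace (id=3) -> order Monitor
  employee Grace (id=3) -> order Camera
  employee Grace (id=3) -> order Phone
  employee Tina (id=4) -> order Keyboard
  employee Vic (id=2) -> order Headphones


5 rows:
Grace, Monitor, 7
Grace, Camera, 6
Grace, Phone, 7
Tina, Keyboard, 5
Vic, Headphones, 10


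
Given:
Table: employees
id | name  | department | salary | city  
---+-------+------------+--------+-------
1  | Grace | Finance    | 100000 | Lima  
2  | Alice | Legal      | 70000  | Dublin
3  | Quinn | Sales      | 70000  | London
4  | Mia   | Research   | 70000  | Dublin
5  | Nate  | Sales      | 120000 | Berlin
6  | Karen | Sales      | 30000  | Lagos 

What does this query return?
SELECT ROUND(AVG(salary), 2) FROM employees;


SUM(salary) = 460000
COUNT = 6
ROUND(AVG, 2) = ROUND(460000 / 6, 2) = 76666.67

76666.67


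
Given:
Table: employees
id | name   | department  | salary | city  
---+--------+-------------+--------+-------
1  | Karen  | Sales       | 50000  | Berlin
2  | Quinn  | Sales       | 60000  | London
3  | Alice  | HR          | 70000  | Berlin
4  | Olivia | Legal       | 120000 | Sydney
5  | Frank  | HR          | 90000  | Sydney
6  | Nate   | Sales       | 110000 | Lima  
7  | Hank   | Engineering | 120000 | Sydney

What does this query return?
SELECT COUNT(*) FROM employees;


COUNT(*) counts all rows

7


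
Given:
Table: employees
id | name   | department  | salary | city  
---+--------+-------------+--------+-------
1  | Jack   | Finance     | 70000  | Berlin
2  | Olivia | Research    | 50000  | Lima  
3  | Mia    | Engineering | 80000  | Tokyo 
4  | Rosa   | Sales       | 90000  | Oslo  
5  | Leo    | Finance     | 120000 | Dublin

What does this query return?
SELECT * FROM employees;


SELECT * returns all 5 rows with all columns

5 rows:
1, Jack, Finance, 70000, Berlin
2, Olivia, Research, 50000, Lima
3, Mia, Engineering, 80000, Tokyo
4, Rosa, Sales, 90000, Oslo
5, Leo, Finance, 120000, Dublin


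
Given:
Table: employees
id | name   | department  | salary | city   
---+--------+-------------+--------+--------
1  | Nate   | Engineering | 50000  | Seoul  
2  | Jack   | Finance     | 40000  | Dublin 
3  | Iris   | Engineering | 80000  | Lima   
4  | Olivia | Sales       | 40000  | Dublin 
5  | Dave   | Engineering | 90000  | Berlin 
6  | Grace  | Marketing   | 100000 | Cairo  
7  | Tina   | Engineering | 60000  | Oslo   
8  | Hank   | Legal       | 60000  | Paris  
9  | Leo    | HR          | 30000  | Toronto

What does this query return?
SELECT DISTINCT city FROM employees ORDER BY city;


All 'city' values (row order): Seoul, Dublin, Lima, Dublin, Berlin, Cairo, Oslo, Paris, Toronto
Removing duplicates leaves 8 unique value(s).

8 values:
Berlin
Cairo
Dublin
Lima
Oslo
Paris
Seoul
Toronto


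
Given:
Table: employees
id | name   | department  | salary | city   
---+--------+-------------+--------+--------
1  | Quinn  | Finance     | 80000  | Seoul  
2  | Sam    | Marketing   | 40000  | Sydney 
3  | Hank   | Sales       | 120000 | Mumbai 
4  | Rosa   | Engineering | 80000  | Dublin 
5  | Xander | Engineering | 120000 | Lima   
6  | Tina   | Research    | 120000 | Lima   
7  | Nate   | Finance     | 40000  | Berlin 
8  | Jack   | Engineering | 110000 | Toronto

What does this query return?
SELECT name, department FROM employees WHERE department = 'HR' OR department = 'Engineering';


Filtering: department = 'HR' OR 'Engineering'
Matching: 3 rows

3 rows:
Rosa, Engineering
Xander, Engineering
Jack, Engineering


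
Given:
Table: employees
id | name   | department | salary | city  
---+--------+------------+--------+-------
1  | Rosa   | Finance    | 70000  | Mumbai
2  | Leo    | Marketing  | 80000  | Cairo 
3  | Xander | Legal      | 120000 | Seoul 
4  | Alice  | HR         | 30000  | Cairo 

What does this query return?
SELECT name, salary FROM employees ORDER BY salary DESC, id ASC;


Sorting by salary DESC, then id ASC for ties

4 rows:
Xander, 120000
Leo, 80000
Rosa, 70000
Alice, 30000


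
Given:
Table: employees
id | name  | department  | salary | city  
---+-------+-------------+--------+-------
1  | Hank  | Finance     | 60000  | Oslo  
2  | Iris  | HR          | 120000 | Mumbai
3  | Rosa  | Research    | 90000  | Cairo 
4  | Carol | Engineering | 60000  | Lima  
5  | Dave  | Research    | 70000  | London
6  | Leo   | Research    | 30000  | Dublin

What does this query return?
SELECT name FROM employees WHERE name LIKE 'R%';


LIKE 'R%' matches names starting with 'R'
Matching: 1

1 rows:
Rosa


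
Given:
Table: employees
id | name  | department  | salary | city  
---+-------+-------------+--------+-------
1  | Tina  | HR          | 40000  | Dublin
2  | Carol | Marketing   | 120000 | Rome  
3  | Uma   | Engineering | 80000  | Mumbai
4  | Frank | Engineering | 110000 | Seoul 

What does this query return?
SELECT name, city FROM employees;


Projecting columns: name, city

4 rows:
Tina, Dublin
Carol, Rome
Uma, Mumbai
Frank, Seoul


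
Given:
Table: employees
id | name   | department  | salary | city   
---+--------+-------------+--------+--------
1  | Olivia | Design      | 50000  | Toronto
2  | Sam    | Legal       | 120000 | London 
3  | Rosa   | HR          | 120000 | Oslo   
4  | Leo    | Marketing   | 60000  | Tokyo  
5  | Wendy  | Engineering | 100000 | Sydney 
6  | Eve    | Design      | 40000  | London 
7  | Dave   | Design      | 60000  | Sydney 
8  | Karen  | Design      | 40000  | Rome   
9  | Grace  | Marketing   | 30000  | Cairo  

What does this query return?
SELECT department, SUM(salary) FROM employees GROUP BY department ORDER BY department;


Summing salary within each department:
  Design: 50000 + 40000 + 60000 + 40000 = 190000
  Engineering: 100000 = 100000
  HR: 120000 = 120000
  Legal: 120000 = 120000
  Marketing: 60000 + 30000 = 90000


5 groups:
Design, 190000
Engineering, 100000
HR, 120000
Legal, 120000
Marketing, 90000


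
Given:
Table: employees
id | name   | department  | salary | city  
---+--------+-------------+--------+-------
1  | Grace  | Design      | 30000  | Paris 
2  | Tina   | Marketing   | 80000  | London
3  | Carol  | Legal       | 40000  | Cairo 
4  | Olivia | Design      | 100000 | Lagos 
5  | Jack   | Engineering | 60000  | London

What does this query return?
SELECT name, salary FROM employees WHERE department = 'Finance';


Filtering: department = 'Finance'
Matching rows: 0

Empty result set (0 rows)
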